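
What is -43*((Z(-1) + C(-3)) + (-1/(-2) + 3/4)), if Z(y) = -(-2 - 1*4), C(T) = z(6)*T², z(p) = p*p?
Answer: -56975/4 ≈ -14244.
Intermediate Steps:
z(p) = p²
C(T) = 36*T² (C(T) = 6²*T² = 36*T²)
Z(y) = 6 (Z(y) = -(-2 - 4) = -1*(-6) = 6)
-43*((Z(-1) + C(-3)) + (-1/(-2) + 3/4)) = -43*((6 + 36*(-3)²) + (-1/(-2) + 3/4)) = -43*((6 + 36*9) + (-1*(-½) + 3*(¼))) = -43*((6 + 324) + (½ + ¾)) = -43*(330 + 5/4) = -43*1325/4 = -56975/4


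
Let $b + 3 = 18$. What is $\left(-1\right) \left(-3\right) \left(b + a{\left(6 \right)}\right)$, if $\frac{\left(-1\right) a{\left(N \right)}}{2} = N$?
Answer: $9$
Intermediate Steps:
$b = 15$ ($b = -3 + 18 = 15$)
$a{\left(N \right)} = - 2 N$
$\left(-1\right) \left(-3\right) \left(b + a{\left(6 \right)}\right) = \left(-1\right) \left(-3\right) \left(15 - 12\right) = 3 \left(15 - 12\right) = 3 \cdot 3 = 9$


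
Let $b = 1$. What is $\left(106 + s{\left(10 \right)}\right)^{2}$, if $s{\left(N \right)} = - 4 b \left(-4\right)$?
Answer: $14884$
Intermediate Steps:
$s{\left(N \right)} = 16$ ($s{\left(N \right)} = \left(-4\right) 1 \left(-4\right) = \left(-4\right) \left(-4\right) = 16$)
$\left(106 + s{\left(10 \right)}\right)^{2} = \left(106 + 16\right)^{2} = 122^{2} = 14884$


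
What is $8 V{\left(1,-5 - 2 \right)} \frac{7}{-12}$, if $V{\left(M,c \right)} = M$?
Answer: $- \frac{14}{3} \approx -4.6667$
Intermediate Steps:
$8 V{\left(1,-5 - 2 \right)} \frac{7}{-12} = 8 \cdot 1 \frac{7}{-12} = 8 \cdot 7 \left(- \frac{1}{12}\right) = 8 \left(- \frac{7}{12}\right) = - \frac{14}{3}$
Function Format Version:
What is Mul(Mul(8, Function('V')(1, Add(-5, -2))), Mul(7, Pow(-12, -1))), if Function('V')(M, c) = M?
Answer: Rational(-14, 3) ≈ -4.6667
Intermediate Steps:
Mul(Mul(8, Function('V')(1, Add(-5, -2))), Mul(7, Pow(-12, -1))) = Mul(Mul(8, 1), Mul(7, Pow(-12, -1))) = Mul(8, Mul(7, Rational(-1, 12))) = Mul(8, Rational(-7, 12)) = Rational(-14, 3)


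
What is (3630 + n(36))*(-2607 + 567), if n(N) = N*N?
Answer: -10049040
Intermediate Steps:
n(N) = N²
(3630 + n(36))*(-2607 + 567) = (3630 + 36²)*(-2607 + 567) = (3630 + 1296)*(-2040) = 4926*(-2040) = -10049040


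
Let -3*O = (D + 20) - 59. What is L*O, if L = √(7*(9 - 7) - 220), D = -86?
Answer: 125*I*√206/3 ≈ 598.03*I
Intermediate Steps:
O = 125/3 (O = -((-86 + 20) - 59)/3 = -(-66 - 59)/3 = -⅓*(-125) = 125/3 ≈ 41.667)
L = I*√206 (L = √(7*2 - 220) = √(14 - 220) = √(-206) = I*√206 ≈ 14.353*I)
L*O = (I*√206)*(125/3) = 125*I*√206/3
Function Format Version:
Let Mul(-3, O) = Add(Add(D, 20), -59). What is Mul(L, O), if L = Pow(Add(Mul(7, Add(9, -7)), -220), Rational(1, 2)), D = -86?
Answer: Mul(Rational(125, 3), I, Pow(206, Rational(1, 2))) ≈ Mul(598.03, I)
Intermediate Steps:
O = Rational(125, 3) (O = Mul(Rational(-1, 3), Add(Add(-86, 20), -59)) = Mul(Rational(-1, 3), Add(-66, -59)) = Mul(Rational(-1, 3), -125) = Rational(125, 3) ≈ 41.667)
L = Mul(I, Pow(206, Rational(1, 2))) (L = Pow(Add(Mul(7, 2), -220), Rational(1, 2)) = Pow(Add(14, -220), Rational(1, 2)) = Pow(-206, Rational(1, 2)) = Mul(I, Pow(206, Rational(1, 2))) ≈ Mul(14.353, I))
Mul(L, O) = Mul(Mul(I, Pow(206, Rational(1, 2))), Rational(125, 3)) = Mul(Rational(125, 3), I, Pow(206, Rational(1, 2)))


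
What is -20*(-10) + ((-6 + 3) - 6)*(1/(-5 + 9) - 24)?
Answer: 1655/4 ≈ 413.75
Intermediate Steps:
-20*(-10) + ((-6 + 3) - 6)*(1/(-5 + 9) - 24) = 200 + (-3 - 6)*(1/4 - 24) = 200 - 9*(¼ - 24) = 200 - 9*(-95/4) = 200 + 855/4 = 1655/4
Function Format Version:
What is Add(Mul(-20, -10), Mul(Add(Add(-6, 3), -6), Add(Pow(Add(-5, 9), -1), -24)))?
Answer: Rational(1655, 4) ≈ 413.75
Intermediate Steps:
Add(Mul(-20, -10), Mul(Add(Add(-6, 3), -6), Add(Pow(Add(-5, 9), -1), -24))) = Add(200, Mul(Add(-3, -6), Add(Pow(4, -1), -24))) = Add(200, Mul(-9, Add(Rational(1, 4), -24))) = Add(200, Mul(-9, Rational(-95, 4))) = Add(200, Rational(855, 4)) = Rational(1655, 4)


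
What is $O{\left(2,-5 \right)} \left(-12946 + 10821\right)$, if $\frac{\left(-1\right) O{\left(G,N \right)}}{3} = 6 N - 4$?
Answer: $-216750$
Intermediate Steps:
$O{\left(G,N \right)} = 12 - 18 N$ ($O{\left(G,N \right)} = - 3 \left(6 N - 4\right) = - 3 \left(-4 + 6 N\right) = 12 - 18 N$)
$O{\left(2,-5 \right)} \left(-12946 + 10821\right) = \left(12 - -90\right) \left(-12946 + 10821\right) = \left(12 + 90\right) \left(-2125\right) = 102 \left(-2125\right) = -216750$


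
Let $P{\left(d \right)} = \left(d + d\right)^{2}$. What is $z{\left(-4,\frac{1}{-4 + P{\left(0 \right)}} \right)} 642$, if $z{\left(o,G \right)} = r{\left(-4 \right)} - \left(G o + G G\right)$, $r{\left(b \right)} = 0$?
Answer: $- \frac{5457}{8} \approx -682.13$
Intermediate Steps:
$P{\left(d \right)} = 4 d^{2}$ ($P{\left(d \right)} = \left(2 d\right)^{2} = 4 d^{2}$)
$z{\left(o,G \right)} = - G^{2} - G o$ ($z{\left(o,G \right)} = 0 - \left(G o + G G\right) = 0 - \left(G o + G^{2}\right) = 0 - \left(G^{2} + G o\right) = - G^{2} - G o$)
$z{\left(-4,\frac{1}{-4 + P{\left(0 \right)}} \right)} 642 = \frac{- \frac{1}{-4 + 4 \cdot 0^{2}} - -4}{-4 + 4 \cdot 0^{2}} \cdot 642 = \frac{- \frac{1}{-4 + 4 \cdot 0} + 4}{-4 + 4 \cdot 0} \cdot 642 = \frac{- \frac{1}{-4 + 0} + 4}{-4 + 0} \cdot 642 = \frac{- \frac{1}{-4} + 4}{-4} \cdot 642 = - \frac{\left(-1\right) \left(- \frac{1}{4}\right) + 4}{4} \cdot 642 = - \frac{\frac{1}{4} + 4}{4} \cdot 642 = \left(- \frac{1}{4}\right) \frac{17}{4} \cdot 642 = \left(- \frac{17}{16}\right) 642 = - \frac{5457}{8}$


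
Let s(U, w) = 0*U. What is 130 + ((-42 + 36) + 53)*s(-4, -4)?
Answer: 130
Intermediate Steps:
s(U, w) = 0
130 + ((-42 + 36) + 53)*s(-4, -4) = 130 + ((-42 + 36) + 53)*0 = 130 + (-6 + 53)*0 = 130 + 47*0 = 130 + 0 = 130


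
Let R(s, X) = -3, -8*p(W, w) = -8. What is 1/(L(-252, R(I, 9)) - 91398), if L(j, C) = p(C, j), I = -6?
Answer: -1/91397 ≈ -1.0941e-5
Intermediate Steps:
p(W, w) = 1 (p(W, w) = -1/8*(-8) = 1)
L(j, C) = 1
1/(L(-252, R(I, 9)) - 91398) = 1/(1 - 91398) = 1/(-91397) = -1/91397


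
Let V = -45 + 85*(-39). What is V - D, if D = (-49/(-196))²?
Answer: -53761/16 ≈ -3360.1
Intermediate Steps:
D = 1/16 (D = (-49*(-1/196))² = (¼)² = 1/16 ≈ 0.062500)
V = -3360 (V = -45 - 3315 = -3360)
V - D = -3360 - 1*1/16 = -3360 - 1/16 = -53761/16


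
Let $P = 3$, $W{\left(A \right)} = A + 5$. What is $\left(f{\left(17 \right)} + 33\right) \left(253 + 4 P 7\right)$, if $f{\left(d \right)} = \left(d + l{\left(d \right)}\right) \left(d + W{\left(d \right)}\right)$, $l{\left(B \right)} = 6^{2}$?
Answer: $707700$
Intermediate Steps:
$W{\left(A \right)} = 5 + A$
$l{\left(B \right)} = 36$
$f{\left(d \right)} = \left(5 + 2 d\right) \left(36 + d\right)$ ($f{\left(d \right)} = \left(d + 36\right) \left(d + \left(5 + d\right)\right) = \left(36 + d\right) \left(5 + 2 d\right) = \left(5 + 2 d\right) \left(36 + d\right)$)
$\left(f{\left(17 \right)} + 33\right) \left(253 + 4 P 7\right) = \left(\left(180 + 2 \cdot 17^{2} + 77 \cdot 17\right) + 33\right) \left(253 + 4 \cdot 3 \cdot 7\right) = \left(\left(180 + 2 \cdot 289 + 1309\right) + 33\right) \left(253 + 12 \cdot 7\right) = \left(\left(180 + 578 + 1309\right) + 33\right) \left(253 + 84\right) = \left(2067 + 33\right) 337 = 2100 \cdot 337 = 707700$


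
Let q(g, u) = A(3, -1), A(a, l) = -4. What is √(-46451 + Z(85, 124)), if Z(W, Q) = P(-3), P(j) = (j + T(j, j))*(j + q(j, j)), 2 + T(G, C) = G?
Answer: 3*I*√5155 ≈ 215.4*I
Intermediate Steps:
q(g, u) = -4
T(G, C) = -2 + G
P(j) = (-4 + j)*(-2 + 2*j) (P(j) = (j + (-2 + j))*(j - 4) = (-2 + 2*j)*(-4 + j) = (-4 + j)*(-2 + 2*j))
Z(W, Q) = 56 (Z(W, Q) = 8 - 10*(-3) + 2*(-3)² = 8 + 30 + 2*9 = 8 + 30 + 18 = 56)
√(-46451 + Z(85, 124)) = √(-46451 + 56) = √(-46395) = 3*I*√5155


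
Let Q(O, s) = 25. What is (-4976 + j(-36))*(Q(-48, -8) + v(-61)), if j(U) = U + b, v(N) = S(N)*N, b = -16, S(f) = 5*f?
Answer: -93671640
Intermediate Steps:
v(N) = 5*N² (v(N) = (5*N)*N = 5*N²)
j(U) = -16 + U (j(U) = U - 16 = -16 + U)
(-4976 + j(-36))*(Q(-48, -8) + v(-61)) = (-4976 + (-16 - 36))*(25 + 5*(-61)²) = (-4976 - 52)*(25 + 5*3721) = -5028*(25 + 18605) = -5028*18630 = -93671640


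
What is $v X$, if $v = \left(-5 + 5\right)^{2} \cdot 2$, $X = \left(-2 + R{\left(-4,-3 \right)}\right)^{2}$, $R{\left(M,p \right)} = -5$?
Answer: $0$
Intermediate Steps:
$X = 49$ ($X = \left(-2 - 5\right)^{2} = \left(-7\right)^{2} = 49$)
$v = 0$ ($v = 0^{2} \cdot 2 = 0 \cdot 2 = 0$)
$v X = 0 \cdot 49 = 0$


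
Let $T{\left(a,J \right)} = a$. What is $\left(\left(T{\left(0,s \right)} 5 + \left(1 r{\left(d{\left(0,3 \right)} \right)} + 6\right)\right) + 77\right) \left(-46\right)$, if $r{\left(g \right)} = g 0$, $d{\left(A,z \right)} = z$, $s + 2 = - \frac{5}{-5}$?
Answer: $-3818$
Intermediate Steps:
$s = -1$ ($s = -2 - \frac{5}{-5} = -2 - -1 = -2 + 1 = -1$)
$r{\left(g \right)} = 0$
$\left(\left(T{\left(0,s \right)} 5 + \left(1 r{\left(d{\left(0,3 \right)} \right)} + 6\right)\right) + 77\right) \left(-46\right) = \left(\left(0 \cdot 5 + \left(1 \cdot 0 + 6\right)\right) + 77\right) \left(-46\right) = \left(\left(0 + \left(0 + 6\right)\right) + 77\right) \left(-46\right) = \left(\left(0 + 6\right) + 77\right) \left(-46\right) = \left(6 + 77\right) \left(-46\right) = 83 \left(-46\right) = -3818$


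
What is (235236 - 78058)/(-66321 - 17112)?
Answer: -22454/11919 ≈ -1.8839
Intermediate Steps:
(235236 - 78058)/(-66321 - 17112) = 157178/(-83433) = 157178*(-1/83433) = -22454/11919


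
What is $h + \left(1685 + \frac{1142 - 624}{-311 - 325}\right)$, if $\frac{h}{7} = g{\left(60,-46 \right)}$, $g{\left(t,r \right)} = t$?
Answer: $\frac{669131}{318} \approx 2104.2$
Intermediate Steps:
$h = 420$ ($h = 7 \cdot 60 = 420$)
$h + \left(1685 + \frac{1142 - 624}{-311 - 325}\right) = 420 + \left(1685 + \frac{1142 - 624}{-311 - 325}\right) = 420 + \left(1685 + \frac{518}{-311 - 325}\right) = 420 + \left(1685 + \frac{518}{-636}\right) = 420 + \left(1685 + 518 \left(- \frac{1}{636}\right)\right) = 420 + \left(1685 - \frac{259}{318}\right) = 420 + \frac{535571}{318} = \frac{669131}{318}$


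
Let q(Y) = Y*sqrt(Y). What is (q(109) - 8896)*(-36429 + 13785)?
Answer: 201441024 - 2468196*sqrt(109) ≈ 1.7567e+8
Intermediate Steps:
q(Y) = Y**(3/2)
(q(109) - 8896)*(-36429 + 13785) = (109**(3/2) - 8896)*(-36429 + 13785) = (109*sqrt(109) - 8896)*(-22644) = (-8896 + 109*sqrt(109))*(-22644) = 201441024 - 2468196*sqrt(109)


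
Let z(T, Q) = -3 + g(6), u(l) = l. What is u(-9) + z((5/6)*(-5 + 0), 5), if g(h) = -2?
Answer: -14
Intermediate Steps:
z(T, Q) = -5 (z(T, Q) = -3 - 2 = -5)
u(-9) + z((5/6)*(-5 + 0), 5) = -9 - 5 = -14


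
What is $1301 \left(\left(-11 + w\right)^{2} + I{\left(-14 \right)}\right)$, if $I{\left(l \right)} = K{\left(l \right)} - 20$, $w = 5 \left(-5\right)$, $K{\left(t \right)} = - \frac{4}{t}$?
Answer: $\frac{11623134}{7} \approx 1.6604 \cdot 10^{6}$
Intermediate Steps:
$w = -25$
$I{\left(l \right)} = -20 - \frac{4}{l}$ ($I{\left(l \right)} = - \frac{4}{l} - 20 = -20 - \frac{4}{l}$)
$1301 \left(\left(-11 + w\right)^{2} + I{\left(-14 \right)}\right) = 1301 \left(\left(-11 - 25\right)^{2} - \left(20 + \frac{4}{-14}\right)\right) = 1301 \left(\left(-36\right)^{2} - \frac{138}{7}\right) = 1301 \left(1296 + \left(-20 + \frac{2}{7}\right)\right) = 1301 \left(1296 - \frac{138}{7}\right) = 1301 \cdot \frac{8934}{7} = \frac{11623134}{7}$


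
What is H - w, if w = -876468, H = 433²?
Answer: 1063957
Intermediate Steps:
H = 187489
H - w = 187489 - 1*(-876468) = 187489 + 876468 = 1063957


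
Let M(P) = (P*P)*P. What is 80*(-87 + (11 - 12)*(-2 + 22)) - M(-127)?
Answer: 2039823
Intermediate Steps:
M(P) = P**3 (M(P) = P**2*P = P**3)
80*(-87 + (11 - 12)*(-2 + 22)) - M(-127) = 80*(-87 + (11 - 12)*(-2 + 22)) - 1*(-127)**3 = 80*(-87 - 1*20) - 1*(-2048383) = 80*(-87 - 20) + 2048383 = 80*(-107) + 2048383 = -8560 + 2048383 = 2039823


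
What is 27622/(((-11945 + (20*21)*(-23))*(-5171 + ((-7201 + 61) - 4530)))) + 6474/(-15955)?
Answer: -471024585712/1161044727755 ≈ -0.40569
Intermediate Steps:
27622/(((-11945 + (20*21)*(-23))*(-5171 + ((-7201 + 61) - 4530)))) + 6474/(-15955) = 27622/(((-11945 + 420*(-23))*(-5171 + (-7140 - 4530)))) + 6474*(-1/15955) = 27622/(((-11945 - 9660)*(-5171 - 11670))) - 6474/15955 = 27622/((-21605*(-16841))) - 6474/15955 = 27622/363849805 - 6474/15955 = -471024585712/1161044727755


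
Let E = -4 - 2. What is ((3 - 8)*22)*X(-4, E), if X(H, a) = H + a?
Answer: 1100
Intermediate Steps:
E = -6
((3 - 8)*22)*X(-4, E) = ((3 - 8)*22)*(-4 - 6) = -5*22*(-10) = -110*(-10) = 1100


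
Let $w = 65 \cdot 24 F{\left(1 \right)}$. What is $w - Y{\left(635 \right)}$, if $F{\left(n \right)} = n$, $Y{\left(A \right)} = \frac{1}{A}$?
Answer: $\frac{990599}{635} \approx 1560.0$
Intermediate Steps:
$w = 1560$ ($w = 65 \cdot 24 \cdot 1 = 1560 \cdot 1 = 1560$)
$w - Y{\left(635 \right)} = 1560 - \frac{1}{635} = \frac{990599}{635}$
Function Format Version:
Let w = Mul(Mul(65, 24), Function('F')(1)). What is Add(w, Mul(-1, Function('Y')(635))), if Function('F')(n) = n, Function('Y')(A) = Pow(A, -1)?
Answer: Rational(990599, 635) ≈ 1560.0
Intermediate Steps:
w = 1560 (w = Mul(Mul(65, 24), 1) = Mul(1560, 1) = 1560)
Add(w, Mul(-1, Function('Y')(635))) = Add(1560, Mul(-1, Pow(635, -1))) = Add(1560, Mul(-1, Rational(1, 635))) = Add(1560, Rational(-1, 635)) = Rational(990599, 635)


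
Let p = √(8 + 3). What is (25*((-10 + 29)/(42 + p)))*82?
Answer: 1635900/1753 - 38950*√11/1753 ≈ 859.51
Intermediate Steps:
p = √11 ≈ 3.3166
(25*((-10 + 29)/(42 + p)))*82 = (25*((-10 + 29)/(42 + √11)))*82 = (25*(19/(42 + √11)))*82 = (475/(42 + √11))*82 = 38950/(42 + √11)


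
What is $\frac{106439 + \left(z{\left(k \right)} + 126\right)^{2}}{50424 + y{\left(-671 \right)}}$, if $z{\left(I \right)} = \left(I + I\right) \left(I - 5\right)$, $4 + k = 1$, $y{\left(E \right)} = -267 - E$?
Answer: $\frac{136715}{50828} \approx 2.6898$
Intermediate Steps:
$k = -3$ ($k = -4 + 1 = -3$)
$z{\left(I \right)} = 2 I \left(-5 + I\right)$
$\frac{106439 + \left(z{\left(k \right)} + 126\right)^{2}}{50424 + y{\left(-671 \right)}} = \frac{106439 + \left(2 \left(-3\right) \left(-5 - 3\right) + 126\right)^{2}}{50424 - -404} = \frac{106439 + \left(2 \left(-3\right) \left(-8\right) + 126\right)^{2}}{50424 + \left(-267 + 671\right)} = \frac{106439 + \left(48 + 126\right)^{2}}{50424 + 404} = \frac{106439 + 174^{2}}{50828} = \left(106439 + 30276\right) \frac{1}{50828} = 136715 \cdot \frac{1}{50828} = \frac{136715}{50828}$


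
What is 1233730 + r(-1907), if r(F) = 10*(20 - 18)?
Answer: 1233750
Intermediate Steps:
r(F) = 20 (r(F) = 10*2 = 20)
1233730 + r(-1907) = 1233730 + 20 = 1233750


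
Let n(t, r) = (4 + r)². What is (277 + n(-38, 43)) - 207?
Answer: 2279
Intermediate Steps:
(277 + n(-38, 43)) - 207 = (277 + (4 + 43)²) - 207 = (277 + 47²) - 207 = (277 + 2209) - 207 = 2486 - 207 = 2279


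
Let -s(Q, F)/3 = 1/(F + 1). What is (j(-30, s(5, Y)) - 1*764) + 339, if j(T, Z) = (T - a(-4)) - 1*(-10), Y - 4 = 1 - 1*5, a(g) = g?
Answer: -441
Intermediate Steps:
Y = 0 (Y = 4 + (1 - 1*5) = 4 + (1 - 5) = 4 - 4 = 0)
s(Q, F) = -3/(1 + F) (s(Q, F) = -3/(F + 1) = -3/(1 + F))
j(T, Z) = 14 + T (j(T, Z) = (T - 1*(-4)) - 1*(-10) = (T + 4) + 10 = (4 + T) + 10 = 14 + T)
(j(-30, s(5, Y)) - 1*764) + 339 = ((14 - 30) - 1*764) + 339 = (-16 - 764) + 339 = -780 + 339 = -441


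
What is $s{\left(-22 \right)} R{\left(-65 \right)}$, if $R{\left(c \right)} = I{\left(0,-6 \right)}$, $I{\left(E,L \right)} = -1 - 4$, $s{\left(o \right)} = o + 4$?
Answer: $90$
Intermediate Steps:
$s{\left(o \right)} = 4 + o$
$I{\left(E,L \right)} = -5$ ($I{\left(E,L \right)} = -1 - 4 = -5$)
$R{\left(c \right)} = -5$
$s{\left(-22 \right)} R{\left(-65 \right)} = \left(4 - 22\right) \left(-5\right) = \left(-18\right) \left(-5\right) = 90$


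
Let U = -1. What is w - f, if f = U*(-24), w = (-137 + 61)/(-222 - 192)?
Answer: -4930/207 ≈ -23.816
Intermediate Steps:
w = 38/207 (w = -76/(-414) = -76*(-1/414) = 38/207 ≈ 0.18357)
f = 24 (f = -1*(-24) = 24)
w - f = 38/207 - 1*24 = 38/207 - 24 = -4930/207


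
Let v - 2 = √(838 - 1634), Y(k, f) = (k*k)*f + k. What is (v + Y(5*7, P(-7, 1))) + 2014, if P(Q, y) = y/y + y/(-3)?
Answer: 8603/3 + 2*I*√199 ≈ 2867.7 + 28.213*I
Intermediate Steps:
P(Q, y) = 1 - y/3 (P(Q, y) = 1 + y*(-⅓) = 1 - y/3)
Y(k, f) = k + f*k² (Y(k, f) = k²*f + k = f*k² + k = k + f*k²)
v = 2 + 2*I*√199 (v = 2 + √(838 - 1634) = 2 + √(-796) = 2 + 2*I*√199 ≈ 2.0 + 28.213*I)
(v + Y(5*7, P(-7, 1))) + 2014 = ((2 + 2*I*√199) + (5*7)*(1 + (1 - ⅓*1)*(5*7))) + 2014 = ((2 + 2*I*√199) + 35*(1 + (1 - ⅓)*35)) + 2014 = ((2 + 2*I*√199) + 35*(1 + (⅔)*35)) + 2014 = ((2 + 2*I*√199) + 35*(1 + 70/3)) + 2014 = ((2 + 2*I*√199) + 35*(73/3)) + 2014 = ((2 + 2*I*√199) + 2555/3) + 2014 = (2561/3 + 2*I*√199) + 2014 = 8603/3 + 2*I*√199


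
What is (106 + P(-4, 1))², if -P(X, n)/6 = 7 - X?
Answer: 1600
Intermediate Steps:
P(X, n) = -42 + 6*X (P(X, n) = -6*(7 - X) = -42 + 6*X)
(106 + P(-4, 1))² = (106 + (-42 + 6*(-4)))² = (106 + (-42 - 24))² = (106 - 66)² = 40² = 1600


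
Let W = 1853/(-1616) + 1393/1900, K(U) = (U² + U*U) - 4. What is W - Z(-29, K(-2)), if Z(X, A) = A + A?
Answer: -6458203/767600 ≈ -8.4135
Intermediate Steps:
K(U) = -4 + 2*U² (K(U) = (U² + U²) - 4 = 2*U² - 4 = -4 + 2*U²)
W = -317403/767600 (W = 1853*(-1/1616) + 1393*(1/1900) = -1853/1616 + 1393/1900 = -317403/767600 ≈ -0.41350)
Z(X, A) = 2*A
W - Z(-29, K(-2)) = -317403/767600 - 2*(-4 + 2*(-2)²) = -317403/767600 - 2*(-4 + 2*4) = -317403/767600 - 2*(-4 + 8) = -317403/767600 - 2*4 = -317403/767600 - 1*8 = -317403/767600 - 8 = -6458203/767600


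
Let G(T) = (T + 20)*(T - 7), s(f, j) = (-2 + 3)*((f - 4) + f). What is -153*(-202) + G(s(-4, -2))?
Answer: 30754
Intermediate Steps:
s(f, j) = -4 + 2*f (s(f, j) = 1*((-4 + f) + f) = 1*(-4 + 2*f) = -4 + 2*f)
G(T) = (-7 + T)*(20 + T) (G(T) = (20 + T)*(-7 + T) = (-7 + T)*(20 + T))
-153*(-202) + G(s(-4, -2)) = -153*(-202) + (-140 + (-4 + 2*(-4))² + 13*(-4 + 2*(-4))) = 30906 + (-140 + (-4 - 8)² + 13*(-4 - 8)) = 30906 + (-140 + (-12)² + 13*(-12)) = 30906 + (-140 + 144 - 156) = 30906 - 152 = 30754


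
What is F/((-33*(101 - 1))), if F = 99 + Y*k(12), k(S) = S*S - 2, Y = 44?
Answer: -577/300 ≈ -1.9233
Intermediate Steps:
k(S) = -2 + S² (k(S) = S² - 2 = -2 + S²)
F = 6347 (F = 99 + 44*(-2 + 12²) = 99 + 44*(-2 + 144) = 99 + 44*142 = 99 + 6248 = 6347)
F/((-33*(101 - 1))) = 6347/((-33*(101 - 1))) = 6347/((-33*100)) = 6347/(-3300) = 6347*(-1/3300) = -577/300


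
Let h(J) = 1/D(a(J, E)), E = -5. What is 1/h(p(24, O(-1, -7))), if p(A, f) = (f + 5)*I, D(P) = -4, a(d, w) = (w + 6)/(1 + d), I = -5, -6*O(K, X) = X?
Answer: -4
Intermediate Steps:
O(K, X) = -X/6
a(d, w) = (6 + w)/(1 + d)
p(A, f) = -25 - 5*f (p(A, f) = (f + 5)*(-5) = (5 + f)*(-5) = -25 - 5*f)
h(J) = -1/4 (h(J) = 1/(-4) = -1/4)
1/h(p(24, O(-1, -7))) = 1/(-1/4) = -4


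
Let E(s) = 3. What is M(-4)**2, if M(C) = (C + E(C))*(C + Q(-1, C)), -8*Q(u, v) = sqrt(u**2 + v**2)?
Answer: 1041/64 + sqrt(17) ≈ 20.389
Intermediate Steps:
Q(u, v) = -sqrt(u**2 + v**2)/8
M(C) = (3 + C)*(C - sqrt(1 + C**2)/8) (M(C) = (C + 3)*(C - sqrt((-1)**2 + C**2)/8) = (3 + C)*(C - sqrt(1 + C**2)/8))
M(-4)**2 = ((-4)**2 + 3*(-4) - 3*sqrt(1 + (-4)**2)/8 - 1/8*(-4)*sqrt(1 + (-4)**2))**2 = (16 - 12 - 3*sqrt(1 + 16)/8 - 1/8*(-4)*sqrt(1 + 16))**2 = (16 - 12 - 3*sqrt(17)/8 - 1/8*(-4)*sqrt(17))**2 = (16 - 12 - 3*sqrt(17)/8 + sqrt(17)/2)**2 = (4 + sqrt(17)/8)**2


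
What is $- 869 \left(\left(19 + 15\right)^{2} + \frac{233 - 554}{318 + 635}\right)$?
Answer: $- \frac{957070543}{953} \approx -1.0043 \cdot 10^{6}$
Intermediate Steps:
$- 869 \left(\left(19 + 15\right)^{2} + \frac{233 - 554}{318 + 635}\right) = - 869 \left(34^{2} - \frac{321}{953}\right) = - 869 \left(1156 - \frac{321}{953}\right) = \left(-869\right) \frac{1101347}{953} = - \frac{957070543}{953}$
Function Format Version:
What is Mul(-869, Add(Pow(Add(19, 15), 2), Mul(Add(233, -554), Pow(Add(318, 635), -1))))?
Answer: Rational(-957070543, 953) ≈ -1.0043e+6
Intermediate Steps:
Mul(-869, Add(Pow(Add(19, 15), 2), Mul(Add(233, -554), Pow(Add(318, 635), -1)))) = Mul(-869, Add(Pow(34, 2), Mul(-321, Pow(953, -1)))) = Mul(-869, Add(1156, Mul(-321, Rational(1, 953)))) = Mul(-869, Add(1156, Rational(-321, 953))) = Mul(-869, Rational(1101347, 953)) = Rational(-957070543, 953)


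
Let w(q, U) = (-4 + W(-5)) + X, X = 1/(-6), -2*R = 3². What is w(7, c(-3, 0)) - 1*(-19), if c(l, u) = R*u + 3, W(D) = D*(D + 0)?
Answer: 239/6 ≈ 39.833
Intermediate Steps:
R = -9/2 (R = -½*3² = -½*9 = -9/2 ≈ -4.5000)
W(D) = D² (W(D) = D*D = D²)
X = -⅙ ≈ -0.16667
c(l, u) = 3 - 9*u/2 (c(l, u) = -9*u/2 + 3 = 3 - 9*u/2)
w(q, U) = 125/6 (w(q, U) = (-4 + (-5)²) - ⅙ = (-4 + 25) - ⅙ = 21 - ⅙ = 125/6)
w(7, c(-3, 0)) - 1*(-19) = 125/6 - 1*(-19) = 125/6 + 19 = 239/6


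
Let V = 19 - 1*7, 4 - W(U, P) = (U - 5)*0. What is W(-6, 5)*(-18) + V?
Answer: -60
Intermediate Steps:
W(U, P) = 4 (W(U, P) = 4 - (U - 5)*0 = 4 - (-5 + U)*0 = 4 - 1*0 = 4 + 0 = 4)
V = 12 (V = 19 - 7 = 12)
W(-6, 5)*(-18) + V = 4*(-18) + 12 = -72 + 12 = -60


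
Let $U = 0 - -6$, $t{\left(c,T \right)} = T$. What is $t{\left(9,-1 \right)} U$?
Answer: $-6$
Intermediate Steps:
$U = 6$ ($U = 0 + 6 = 6$)
$t{\left(9,-1 \right)} U = \left(-1\right) 6 = -6$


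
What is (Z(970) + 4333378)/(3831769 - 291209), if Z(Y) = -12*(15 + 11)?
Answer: 2166533/1770280 ≈ 1.2238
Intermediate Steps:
Z(Y) = -312 (Z(Y) = -12*26 = -312)
(Z(970) + 4333378)/(3831769 - 291209) = (-312 + 4333378)/(3831769 - 291209) = 4333066/3540560 = 4333066*(1/3540560) = 2166533/1770280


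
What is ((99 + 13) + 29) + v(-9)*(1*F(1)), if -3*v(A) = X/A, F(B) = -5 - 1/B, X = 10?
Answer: 1249/9 ≈ 138.78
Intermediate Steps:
v(A) = -10/(3*A)
((99 + 13) + 29) + v(-9)*(1*F(1)) = ((99 + 13) + 29) + (-10/3/(-9))*(1*(-5 - 1/1)) = (112 + 29) + (-10/3*(-⅑))*(1*(-5 - 1*1)) = 141 + 10*(1*(-5 - 1))/27 = 141 + 10*(1*(-6))/27 = 141 + (10/27)*(-6) = 141 - 20/9 = 1249/9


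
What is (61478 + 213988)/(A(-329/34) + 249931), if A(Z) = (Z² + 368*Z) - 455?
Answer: 318438696/284386049 ≈ 1.1197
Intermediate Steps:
A(Z) = -455 + Z² + 368*Z
(61478 + 213988)/(A(-329/34) + 249931) = (61478 + 213988)/((-455 + (-329/34)² + 368*(-329/34)) + 249931) = 275466/((-455 + (-329*1/34)² + 368*(-329*1/34)) + 249931) = 275466/((-455 + (-329/34)² + 368*(-329/34)) + 249931) = 275466/((-455 + 108241/1156 - 60536/17) + 249931) = 275466/(-4534187/1156 + 249931) = 275466/(284386049/1156) = 275466*(1156/284386049) = 318438696/284386049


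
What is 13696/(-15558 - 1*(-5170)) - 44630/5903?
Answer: -136115982/15330091 ≈ -8.8790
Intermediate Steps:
13696/(-15558 - 1*(-5170)) - 44630/5903 = 13696/(-15558 + 5170) - 44630*1/5903 = 13696/(-10388) - 44630/5903 = 13696*(-1/10388) - 44630/5903 = -3424/2597 - 44630/5903 = -136115982/15330091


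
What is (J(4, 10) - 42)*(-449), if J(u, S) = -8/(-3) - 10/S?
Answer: 54329/3 ≈ 18110.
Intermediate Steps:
J(u, S) = 8/3 - 10/S (J(u, S) = -8*(-⅓) - 10/S = 8/3 - 10/S)
(J(4, 10) - 42)*(-449) = ((8/3 - 10/10) - 42)*(-449) = ((8/3 - 10*⅒) - 42)*(-449) = ((8/3 - 1) - 42)*(-449) = (5/3 - 42)*(-449) = -121/3*(-449) = 54329/3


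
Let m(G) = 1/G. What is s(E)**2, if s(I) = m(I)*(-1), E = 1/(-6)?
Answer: 36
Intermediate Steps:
E = -1/6 (E = 1*(-1/6) = -1/6 ≈ -0.16667)
s(I) = -1/I
s(E)**2 = (-1/(-1/6))**2 = (-1*(-6))**2 = 6**2 = 36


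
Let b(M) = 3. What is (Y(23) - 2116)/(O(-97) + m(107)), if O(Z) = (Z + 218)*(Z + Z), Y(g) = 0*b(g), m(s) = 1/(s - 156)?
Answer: 103684/1150227 ≈ 0.090142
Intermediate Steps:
m(s) = 1/(-156 + s)
Y(g) = 0 (Y(g) = 0*3 = 0)
O(Z) = 2*Z*(218 + Z) (O(Z) = (218 + Z)*(2*Z) = 2*Z*(218 + Z))
(Y(23) - 2116)/(O(-97) + m(107)) = (0 - 2116)/(2*(-97)*(218 - 97) + 1/(-156 + 107)) = -2116/(2*(-97)*121 + 1/(-49)) = -2116/(-23474 - 1/49) = -2116/(-1150227/49) = -2116*(-49/1150227) = 103684/1150227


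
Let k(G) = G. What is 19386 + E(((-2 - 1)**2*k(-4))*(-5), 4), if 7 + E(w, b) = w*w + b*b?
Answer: 51795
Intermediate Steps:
E(w, b) = -7 + b**2 + w**2 (E(w, b) = -7 + (w*w + b*b) = -7 + (w**2 + b**2) = -7 + (b**2 + w**2) = -7 + b**2 + w**2)
19386 + E(((-2 - 1)**2*k(-4))*(-5), 4) = 19386 + (-7 + 4**2 + (((-2 - 1)**2*(-4))*(-5))**2) = 19386 + (-7 + 16 + (((-3)**2*(-4))*(-5))**2) = 19386 + (-7 + 16 + ((9*(-4))*(-5))**2) = 19386 + (-7 + 16 + (-36*(-5))**2) = 19386 + (-7 + 16 + 180**2) = 19386 + (-7 + 16 + 32400) = 19386 + 32409 = 51795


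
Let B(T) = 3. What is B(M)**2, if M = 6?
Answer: 9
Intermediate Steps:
B(M)**2 = 3**2 = 9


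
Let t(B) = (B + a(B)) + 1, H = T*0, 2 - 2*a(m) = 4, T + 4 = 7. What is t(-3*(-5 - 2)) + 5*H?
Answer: 21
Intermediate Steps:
T = 3 (T = -4 + 7 = 3)
a(m) = -1 (a(m) = 1 - ½*4 = 1 - 2 = -1)
H = 0 (H = 3*0 = 0)
t(B) = B (t(B) = (B - 1) + 1 = (-1 + B) + 1 = B)
t(-3*(-5 - 2)) + 5*H = -3*(-5 - 2) + 5*0 = -3*(-7) + 0 = 21 + 0 = 21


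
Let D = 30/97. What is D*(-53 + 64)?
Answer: 330/97 ≈ 3.4021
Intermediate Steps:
D = 30/97 (D = 30*(1/97) = 30/97 ≈ 0.30928)
D*(-53 + 64) = 30*(-53 + 64)/97 = (30/97)*11 = 330/97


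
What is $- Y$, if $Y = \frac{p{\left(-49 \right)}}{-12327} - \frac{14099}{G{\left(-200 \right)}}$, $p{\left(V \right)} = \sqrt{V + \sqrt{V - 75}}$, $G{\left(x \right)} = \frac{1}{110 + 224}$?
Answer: $4709066 + \frac{\sqrt{-49 + 2 i \sqrt{31}}}{12327} \approx 4.7091 \cdot 10^{6} + 0.00057147 i$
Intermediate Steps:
$G{\left(x \right)} = \frac{1}{334}$
$p{\left(V \right)} = \sqrt{V + \sqrt{-75 + V}}$
$Y = -4709066 - \frac{\sqrt{-49 + 2 i \sqrt{31}}}{12327}$ ($Y = \frac{\sqrt{-49 + \sqrt{-75 - 49}}}{-12327} - 14099 \frac{1}{\frac{1}{334}} = \sqrt{-49 + \sqrt{-124}} \left(- \frac{1}{12327}\right) - 4709066 = \sqrt{-49 + 2 i \sqrt{31}} \left(- \frac{1}{12327}\right) - 4709066 = - \frac{\sqrt{-49 + 2 i \sqrt{31}}}{12327} - 4709066 = -4709066 - \frac{\sqrt{-49 + 2 i \sqrt{31}}}{12327} \approx -4.7091 \cdot 10^{6} - 0.00057147 i$)
$- Y = - (-4709066 - \frac{\sqrt{-49 + 2 i \sqrt{31}}}{12327}) = 4709066 + \frac{\sqrt{-49 + 2 i \sqrt{31}}}{12327}$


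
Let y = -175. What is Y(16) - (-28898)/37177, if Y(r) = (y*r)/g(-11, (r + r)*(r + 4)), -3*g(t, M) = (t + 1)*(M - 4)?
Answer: -1070796/1970381 ≈ -0.54345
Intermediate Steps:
g(t, M) = -(1 + t)*(-4 + M)/3 (g(t, M) = -(t + 1)*(M - 4)/3 = -(1 + t)*(-4 + M)/3)
Y(r) = -175*r/(-40/3 + 20*r*(4 + r)/3) (Y(r) = (-175*r)/(4/3 - (r + r)*(r + 4)/3 + (4/3)*(-11) - 1/3*(r + r)*(r + 4)*(-11)) = (-175*r)/(4/3 - 2*r*(4 + r)/3 - 44/3 - 1/3*(2*r)*(4 + r)*(-11)) = (-175*r)/(4/3 - 2*r*(4 + r)/3 - 44/3 - 1/3*2*r*(4 + r)*(-11)) = (-175*r)/(4/3 - 2*r*(4 + r)/3 - 44/3 + 22*r*(4 + r)/3) = (-175*r)/(-40/3 + 20*r*(4 + r)/3) = -175*r/(-40/3 + 20*r*(4 + r)/3))
Y(16) - (-28898)/37177 = (105/4)*16/(2 - 1*16*(4 + 16)) - (-28898)/37177 = (105/4)*16/(2 - 1*16*20) - (-28898)/37177 = (105/4)*16/(2 - 320) - 1*(-28898/37177) = (105/4)*16/(-318) + 28898/37177 = (105/4)*16*(-1/318) + 28898/37177 = -70/53 + 28898/37177 = -1070796/1970381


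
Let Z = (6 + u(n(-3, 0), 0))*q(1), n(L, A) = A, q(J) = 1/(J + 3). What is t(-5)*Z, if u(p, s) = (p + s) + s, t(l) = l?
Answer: -15/2 ≈ -7.5000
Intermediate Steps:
q(J) = 1/(3 + J)
u(p, s) = p + 2*s
Z = 3/2 (Z = (6 + (0 + 2*0))/(3 + 1) = (6 + (0 + 0))/4 = (6 + 0)*(¼) = 6*(¼) = 3/2 ≈ 1.5000)
t(-5)*Z = -5*3/2 = -15/2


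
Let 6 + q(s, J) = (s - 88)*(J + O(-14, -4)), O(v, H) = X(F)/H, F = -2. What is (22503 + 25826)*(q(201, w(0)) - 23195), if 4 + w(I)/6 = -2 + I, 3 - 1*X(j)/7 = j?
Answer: -5462675199/4 ≈ -1.3657e+9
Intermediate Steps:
X(j) = 21 - 7*j
O(v, H) = 35/H (O(v, H) = (21 - 7*(-2))/H = (21 + 14)/H = 35/H)
w(I) = -36 + 6*I (w(I) = -24 + 6*(-2 + I) = -24 + (-12 + 6*I) = -36 + 6*I)
q(s, J) = -6 + (-88 + s)*(-35/4 + J) (q(s, J) = -6 + (s - 88)*(J + 35/(-4)) = -6 + (-88 + s)*(J + 35*(-1/4)) = -6 + (-88 + s)*(J - 35/4) = -6 + (-88 + s)*(-35/4 + J))
(22503 + 25826)*(q(201, w(0)) - 23195) = (22503 + 25826)*((764 - 88*(-36 + 6*0) - 35/4*201 + (-36 + 6*0)*201) - 23195) = 48329*((764 - 88*(-36 + 0) - 7035/4 + (-36 + 0)*201) - 23195) = 48329*((764 - 88*(-36) - 7035/4 - 36*201) - 23195) = 48329*((764 + 3168 - 7035/4 - 7236) - 23195) = 48329*(-20251/4 - 23195) = 48329*(-113031/4) = -5462675199/4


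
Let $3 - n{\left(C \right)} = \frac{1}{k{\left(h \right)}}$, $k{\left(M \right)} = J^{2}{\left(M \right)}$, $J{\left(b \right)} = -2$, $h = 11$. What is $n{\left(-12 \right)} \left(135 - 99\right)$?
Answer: $99$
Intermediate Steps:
$k{\left(M \right)} = 4$ ($k{\left(M \right)} = \left(-2\right)^{2} = 4$)
$n{\left(C \right)} = \frac{11}{4}$ ($n{\left(C \right)} = 3 - \frac{1}{4} = \frac{11}{4}$)
$n{\left(-12 \right)} \left(135 - 99\right) = \frac{11 \left(135 - 99\right)}{4} = \frac{11}{4} \cdot 36 = 99$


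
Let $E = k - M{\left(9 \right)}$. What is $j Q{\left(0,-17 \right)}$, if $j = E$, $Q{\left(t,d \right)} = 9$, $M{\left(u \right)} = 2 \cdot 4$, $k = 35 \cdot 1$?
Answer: $243$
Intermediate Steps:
$k = 35$
$M{\left(u \right)} = 8$
$E = 27$ ($E = 35 - 8 = 27$)
$j = 27$
$j Q{\left(0,-17 \right)} = 27 \cdot 9 = 243$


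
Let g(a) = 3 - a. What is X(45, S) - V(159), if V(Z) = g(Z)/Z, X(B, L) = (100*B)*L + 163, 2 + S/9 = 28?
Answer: 55817691/53 ≈ 1.0532e+6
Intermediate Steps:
S = 234 (S = -18 + 9*28 = -18 + 252 = 234)
X(B, L) = 163 + 100*B*L (X(B, L) = 100*B*L + 163 = 163 + 100*B*L)
V(Z) = (3 - Z)/Z
X(45, S) - V(159) = (163 + 100*45*234) - (3 - 1*159)/159 = (163 + 1053000) - (3 - 159)/159 = 1053163 - (-156)/159 = 1053163 - 1*(-52/53) = 1053163 + 52/53 = 55817691/53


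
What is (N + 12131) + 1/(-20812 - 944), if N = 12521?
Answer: 536328911/21756 ≈ 24652.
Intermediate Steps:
(N + 12131) + 1/(-20812 - 944) = (12521 + 12131) + 1/(-20812 - 944) = 24652 + 1/(-21756) = 24652 - 1/21756 = 536328911/21756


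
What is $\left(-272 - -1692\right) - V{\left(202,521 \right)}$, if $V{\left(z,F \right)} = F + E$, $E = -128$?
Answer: $1027$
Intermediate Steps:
$V{\left(z,F \right)} = -128 + F$ ($V{\left(z,F \right)} = F - 128 = -128 + F$)
$\left(-272 - -1692\right) - V{\left(202,521 \right)} = \left(-272 - -1692\right) - \left(-128 + 521\right) = \left(-272 + 1692\right) - 393 = 1420 - 393 = 1027$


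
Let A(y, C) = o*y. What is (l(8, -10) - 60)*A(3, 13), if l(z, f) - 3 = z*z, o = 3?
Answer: 63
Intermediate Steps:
A(y, C) = 3*y
l(z, f) = 3 + z² (l(z, f) = 3 + z*z = 3 + z²)
(l(8, -10) - 60)*A(3, 13) = ((3 + 8²) - 60)*(3*3) = ((3 + 64) - 60)*9 = (67 - 60)*9 = 7*9 = 63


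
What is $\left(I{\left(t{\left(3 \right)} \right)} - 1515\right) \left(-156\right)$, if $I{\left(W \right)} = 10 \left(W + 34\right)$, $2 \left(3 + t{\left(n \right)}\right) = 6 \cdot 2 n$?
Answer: $159900$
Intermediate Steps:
$t{\left(n \right)} = -3 + 6 n$ ($t{\left(n \right)} = -3 + \frac{6 \cdot 2 n}{2} = -3 + \frac{12 n}{2} = -3 + 6 n$)
$I{\left(W \right)} = 340 + 10 W$ ($I{\left(W \right)} = 10 \left(34 + W\right) = 340 + 10 W$)
$\left(I{\left(t{\left(3 \right)} \right)} - 1515\right) \left(-156\right) = \left(\left(340 + 10 \left(-3 + 6 \cdot 3\right)\right) - 1515\right) \left(-156\right) = \left(\left(340 + 10 \left(-3 + 18\right)\right) - 1515\right) \left(-156\right) = \left(\left(340 + 10 \cdot 15\right) - 1515\right) \left(-156\right) = \left(\left(340 + 150\right) - 1515\right) \left(-156\right) = \left(490 - 1515\right) \left(-156\right) = \left(-1025\right) \left(-156\right) = 159900$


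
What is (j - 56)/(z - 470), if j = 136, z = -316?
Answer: -40/393 ≈ -0.10178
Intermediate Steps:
(j - 56)/(z - 470) = (136 - 56)/(-316 - 470) = 80/(-786) = 80*(-1/786) = -40/393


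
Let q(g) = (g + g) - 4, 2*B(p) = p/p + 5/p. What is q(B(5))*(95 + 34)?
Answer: -258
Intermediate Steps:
B(p) = ½ + 5/(2*p) (B(p) = (p/p + 5/p)/2 = (1 + 5/p)/2 = ½ + 5/(2*p))
q(g) = -4 + 2*g (q(g) = 2*g - 4 = -4 + 2*g)
q(B(5))*(95 + 34) = (-4 + 2*((½)*(5 + 5)/5))*(95 + 34) = (-4 + 2*((½)*(⅕)*10))*129 = (-4 + 2*1)*129 = (-4 + 2)*129 = -2*129 = -258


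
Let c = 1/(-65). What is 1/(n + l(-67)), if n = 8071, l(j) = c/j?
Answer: 4355/35149206 ≈ 0.00012390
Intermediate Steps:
c = -1/65 ≈ -0.015385
l(j) = -1/(65*j)
1/(n + l(-67)) = 1/(8071 - 1/65/(-67)) = 1/(8071 - 1/65*(-1/67)) = 1/(8071 + 1/4355) = 1/(35149206/4355) = 4355/35149206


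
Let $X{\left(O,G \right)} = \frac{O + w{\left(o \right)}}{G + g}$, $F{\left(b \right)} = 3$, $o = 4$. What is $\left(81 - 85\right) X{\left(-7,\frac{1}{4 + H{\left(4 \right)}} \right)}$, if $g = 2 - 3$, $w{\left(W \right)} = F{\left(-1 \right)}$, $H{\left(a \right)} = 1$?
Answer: $-20$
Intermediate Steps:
$w{\left(W \right)} = 3$
$g = -1$
$X{\left(O,G \right)} = \frac{3 + O}{-1 + G}$ ($X{\left(O,G \right)} = \frac{O + 3}{G - 1} = \frac{3 + O}{-1 + G}$)
$\left(81 - 85\right) X{\left(-7,\frac{1}{4 + H{\left(4 \right)}} \right)} = \left(81 - 85\right) \frac{3 - 7}{-1 + \frac{1}{4 + 1}} = - 4 \frac{1}{-1 + \frac{1}{5}} \left(-4\right) = - 4 \frac{1}{- \frac{4}{5}} \left(-4\right) = - 4 \left(\left(- \frac{5}{4}\right) \left(-4\right)\right) = \left(-4\right) 5 = -20$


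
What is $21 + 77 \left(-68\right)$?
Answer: $-5215$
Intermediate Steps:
$21 + 77 \left(-68\right) = 21 - 5236 = -5215$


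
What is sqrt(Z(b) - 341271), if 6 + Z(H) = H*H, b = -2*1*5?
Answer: I*sqrt(341177) ≈ 584.1*I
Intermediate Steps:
b = -10 (b = -2*5 = -10)
Z(H) = -6 + H**2 (Z(H) = -6 + H*H = -6 + H**2)
sqrt(Z(b) - 341271) = sqrt((-6 + (-10)**2) - 341271) = sqrt((-6 + 100) - 341271) = sqrt(94 - 341271) = sqrt(-341177) = I*sqrt(341177)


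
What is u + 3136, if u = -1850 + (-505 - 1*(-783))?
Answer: 1564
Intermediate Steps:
u = -1572 (u = -1850 + (-505 + 783) = -1850 + 278 = -1572)
u + 3136 = -1572 + 3136 = 1564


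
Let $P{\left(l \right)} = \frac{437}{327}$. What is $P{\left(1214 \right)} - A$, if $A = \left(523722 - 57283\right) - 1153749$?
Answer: $\frac{224750807}{327} \approx 6.8731 \cdot 10^{5}$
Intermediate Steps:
$P{\left(l \right)} = \frac{437}{327}$ ($P{\left(l \right)} = 437 \cdot \frac{1}{327} = \frac{437}{327}$)
$A = -687310$ ($A = 466439 - 1153749 = -687310$)
$P{\left(1214 \right)} - A = \frac{437}{327} - -687310 = \frac{437}{327} + 687310 = \frac{224750807}{327}$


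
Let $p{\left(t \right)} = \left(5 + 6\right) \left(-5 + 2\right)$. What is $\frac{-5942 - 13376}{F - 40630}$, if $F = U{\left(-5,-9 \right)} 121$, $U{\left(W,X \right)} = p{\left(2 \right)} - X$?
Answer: $\frac{9659}{21767} \approx 0.44375$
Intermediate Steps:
$p{\left(t \right)} = -33$ ($p{\left(t \right)} = 11 \left(-3\right) = -33$)
$U{\left(W,X \right)} = -33 - X$
$F = -2904$ ($F = \left(-33 - -9\right) 121 = \left(-33 + 9\right) 121 = \left(-24\right) 121 = -2904$)
$\frac{-5942 - 13376}{F - 40630} = \frac{-5942 - 13376}{-2904 - 40630} = - \frac{19318}{-43534} = \left(-19318\right) \left(- \frac{1}{43534}\right) = \frac{9659}{21767}$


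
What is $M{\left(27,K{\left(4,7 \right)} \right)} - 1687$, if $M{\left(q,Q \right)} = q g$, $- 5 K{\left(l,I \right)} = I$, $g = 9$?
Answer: $-1444$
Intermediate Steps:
$K{\left(l,I \right)} = - \frac{I}{5}$
$M{\left(q,Q \right)} = 9 q$ ($M{\left(q,Q \right)} = q 9 = 9 q$)
$M{\left(27,K{\left(4,7 \right)} \right)} - 1687 = 9 \cdot 27 - 1687 = 243 - 1687 = -1444$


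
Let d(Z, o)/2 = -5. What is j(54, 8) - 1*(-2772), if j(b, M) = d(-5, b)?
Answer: 2762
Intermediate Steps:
d(Z, o) = -10 (d(Z, o) = 2*(-5) = -10)
j(b, M) = -10
j(54, 8) - 1*(-2772) = -10 - 1*(-2772) = -10 + 2772 = 2762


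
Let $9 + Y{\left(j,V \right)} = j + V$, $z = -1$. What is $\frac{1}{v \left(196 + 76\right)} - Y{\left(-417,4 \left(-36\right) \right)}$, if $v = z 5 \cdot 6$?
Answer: $\frac{4651199}{8160} \approx 570.0$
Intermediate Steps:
$v = -30$ ($v = \left(-1\right) 5 \cdot 6 = \left(-5\right) 6 = -30$)
$Y{\left(j,V \right)} = -9 + V + j$ ($Y{\left(j,V \right)} = -9 + \left(j + V\right) = -9 + \left(V + j\right) = -9 + V + j$)
$\frac{1}{v \left(196 + 76\right)} - Y{\left(-417,4 \left(-36\right) \right)} = \frac{1}{\left(-30\right) \left(196 + 76\right)} - \left(-9 + 4 \left(-36\right) - 417\right) = \frac{1}{\left(-30\right) 272} - \left(-9 - 144 - 417\right) = \frac{1}{-8160} - -570 = - \frac{1}{8160} + 570 = \frac{4651199}{8160}$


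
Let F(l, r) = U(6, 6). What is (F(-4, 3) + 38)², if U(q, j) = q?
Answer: 1936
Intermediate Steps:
F(l, r) = 6
(F(-4, 3) + 38)² = (6 + 38)² = 44² = 1936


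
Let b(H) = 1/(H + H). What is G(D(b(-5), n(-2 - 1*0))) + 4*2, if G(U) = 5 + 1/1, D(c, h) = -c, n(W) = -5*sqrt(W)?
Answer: 14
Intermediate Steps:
b(H) = 1/(2*H)
G(U) = 6 (G(U) = 5 + 1 = 6)
G(D(b(-5), n(-2 - 1*0))) + 4*2 = 6 + 4*2 = 6 + 8 = 14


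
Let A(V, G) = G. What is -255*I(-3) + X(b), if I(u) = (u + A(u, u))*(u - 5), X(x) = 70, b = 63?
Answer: -12170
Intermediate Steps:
I(u) = 2*u*(-5 + u) (I(u) = (u + u)*(u - 5) = (2*u)*(-5 + u) = 2*u*(-5 + u))
-255*I(-3) + X(b) = -510*(-3)*(-5 - 3) + 70 = -510*(-3)*(-8) + 70 = -255*48 + 70 = -12240 + 70 = -12170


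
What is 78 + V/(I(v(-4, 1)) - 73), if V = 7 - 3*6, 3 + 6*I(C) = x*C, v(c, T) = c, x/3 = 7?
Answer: 13672/175 ≈ 78.126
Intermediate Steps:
x = 21 (x = 3*7 = 21)
I(C) = -½ + 7*C/2 (I(C) = -½ + (21*C)/6 = -½ + 7*C/2)
V = -11 (V = 7 - 18 = -11)
78 + V/(I(v(-4, 1)) - 73) = 78 - 11/((-½ + (7/2)*(-4)) - 73) = 78 - 11/((-½ - 14) - 73) = 78 - 11/(-29/2 - 73) = 78 - 11/(-175/2) = 78 - 11*(-2/175) = 78 + 22/175 = 13672/175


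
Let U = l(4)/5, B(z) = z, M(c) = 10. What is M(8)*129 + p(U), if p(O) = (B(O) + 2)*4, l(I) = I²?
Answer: 6554/5 ≈ 1310.8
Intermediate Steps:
U = 16/5 (U = 4²/5 = 16*(⅕) = 16/5 ≈ 3.2000)
p(O) = 8 + 4*O (p(O) = (O + 2)*4 = (2 + O)*4 = 8 + 4*O)
M(8)*129 + p(U) = 10*129 + (8 + 4*(16/5)) = 1290 + (8 + 64/5) = 1290 + 104/5 = 6554/5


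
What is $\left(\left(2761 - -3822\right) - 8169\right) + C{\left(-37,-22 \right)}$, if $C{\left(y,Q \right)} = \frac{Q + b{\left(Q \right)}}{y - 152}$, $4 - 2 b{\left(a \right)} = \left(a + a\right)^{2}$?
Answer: $- \frac{298766}{189} \approx -1580.8$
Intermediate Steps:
$b{\left(a \right)} = 2 - 2 a^{2}$ ($b{\left(a \right)} = 2 - \frac{\left(a + a\right)^{2}}{2} = 2 - \frac{\left(2 a\right)^{2}}{2} = 2 - \frac{4 a^{2}}{2} = 2 - 2 a^{2}$)
$C{\left(y,Q \right)} = \frac{2 + Q - 2 Q^{2}}{-152 + y}$ ($C{\left(y,Q \right)} = \frac{Q - \left(-2 + 2 Q^{2}\right)}{y - 152} = \frac{2 + Q - 2 Q^{2}}{-152 + y}$)
$\left(\left(2761 - -3822\right) - 8169\right) + C{\left(-37,-22 \right)} = \left(\left(2761 - -3822\right) - 8169\right) + \frac{2 - 22 - 2 \left(-22\right)^{2}}{-152 - 37} = \left(\left(2761 + 3822\right) - 8169\right) + \frac{2 - 22 - 968}{-189} = \left(6583 - 8169\right) - \frac{2 - 22 - 968}{189} = -1586 - - \frac{988}{189} = -1586 + \frac{988}{189} = - \frac{298766}{189}$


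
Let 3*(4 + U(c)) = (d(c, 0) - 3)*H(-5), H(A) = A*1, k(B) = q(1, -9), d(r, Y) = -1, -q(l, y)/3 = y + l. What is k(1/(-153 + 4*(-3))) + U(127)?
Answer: 80/3 ≈ 26.667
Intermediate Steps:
q(l, y) = -3*l - 3*y (q(l, y) = -3*(y + l) = -3*(l + y) = -3*l - 3*y)
k(B) = 24 (k(B) = -3*1 - 3*(-9) = -3 + 27 = 24)
H(A) = A
U(c) = 8/3 (U(c) = -4 + ((-1 - 3)*(-5))/3 = -4 + (-4*(-5))/3 = -4 + (1/3)*20 = -4 + 20/3 = 8/3)
k(1/(-153 + 4*(-3))) + U(127) = 24 + 8/3 = 80/3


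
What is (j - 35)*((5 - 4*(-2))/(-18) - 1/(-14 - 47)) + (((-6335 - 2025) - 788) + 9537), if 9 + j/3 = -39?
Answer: 565847/1098 ≈ 515.34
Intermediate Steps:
j = -144 (j = -27 + 3*(-39) = -27 - 117 = -144)
(j - 35)*((5 - 4*(-2))/(-18) - 1/(-14 - 47)) + (((-6335 - 2025) - 788) + 9537) = (-144 - 35)*((5 - 4*(-2))/(-18) - 1/(-14 - 47)) + (((-6335 - 2025) - 788) + 9537) = -179*((5 + 8)*(-1/18) - 1/(-61)) + ((-8360 - 788) + 9537) = -179*(13*(-1/18) - 1*(-1/61)) + (-9148 + 9537) = -179*(-13/18 + 1/61) + 389 = -179*(-775/1098) + 389 = 138725/1098 + 389 = 565847/1098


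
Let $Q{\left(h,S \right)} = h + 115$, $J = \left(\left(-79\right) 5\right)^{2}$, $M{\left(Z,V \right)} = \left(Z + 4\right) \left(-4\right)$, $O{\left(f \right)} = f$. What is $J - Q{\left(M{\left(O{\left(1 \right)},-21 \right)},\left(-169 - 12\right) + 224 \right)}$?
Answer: $155930$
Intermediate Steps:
$M{\left(Z,V \right)} = -16 - 4 Z$ ($M{\left(Z,V \right)} = \left(4 + Z\right) \left(-4\right) = -16 - 4 Z$)
$J = 156025$ ($J = \left(-395\right)^{2} = 156025$)
$Q{\left(h,S \right)} = 115 + h$
$J - Q{\left(M{\left(O{\left(1 \right)},-21 \right)},\left(-169 - 12\right) + 224 \right)} = 156025 - \left(115 - 20\right) = 156025 - 95 = 155930$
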